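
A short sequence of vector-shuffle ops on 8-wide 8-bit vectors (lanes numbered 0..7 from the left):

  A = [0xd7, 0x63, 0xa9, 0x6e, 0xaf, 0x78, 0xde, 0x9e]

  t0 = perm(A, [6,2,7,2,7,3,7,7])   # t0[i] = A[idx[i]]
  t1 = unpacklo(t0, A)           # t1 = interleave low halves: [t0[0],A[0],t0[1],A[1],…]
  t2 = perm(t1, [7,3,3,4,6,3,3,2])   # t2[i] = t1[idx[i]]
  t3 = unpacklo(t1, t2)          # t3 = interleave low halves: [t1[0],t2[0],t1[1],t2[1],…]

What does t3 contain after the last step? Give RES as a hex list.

RES = [0xde, 0x6e, 0xd7, 0x63, 0xa9, 0x63, 0x63, 0x9e]

t0 = [0xde, 0xa9, 0x9e, 0xa9, 0x9e, 0x6e, 0x9e, 0x9e]
t1 = [0xde, 0xd7, 0xa9, 0x63, 0x9e, 0xa9, 0xa9, 0x6e]
t2 = [0x6e, 0x63, 0x63, 0x9e, 0xa9, 0x63, 0x63, 0xa9]
t3 = [0xde, 0x6e, 0xd7, 0x63, 0xa9, 0x63, 0x63, 0x9e]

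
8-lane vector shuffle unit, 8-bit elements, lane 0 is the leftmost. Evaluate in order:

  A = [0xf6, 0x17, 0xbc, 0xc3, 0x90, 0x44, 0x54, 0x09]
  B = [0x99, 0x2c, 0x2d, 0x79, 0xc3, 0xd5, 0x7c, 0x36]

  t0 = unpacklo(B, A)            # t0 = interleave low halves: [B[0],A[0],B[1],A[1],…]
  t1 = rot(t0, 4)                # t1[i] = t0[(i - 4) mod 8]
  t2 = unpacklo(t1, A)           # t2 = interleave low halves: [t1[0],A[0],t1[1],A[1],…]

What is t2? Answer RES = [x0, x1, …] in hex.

  t0: 99 f6 2c 17 2d bc 79 c3
  t1: 2d bc 79 c3 99 f6 2c 17
  t2: 2d f6 bc 17 79 bc c3 c3

RES = [ 0x2d  0xf6  0xbc  0x17  0x79  0xbc  0xc3  0xc3 ]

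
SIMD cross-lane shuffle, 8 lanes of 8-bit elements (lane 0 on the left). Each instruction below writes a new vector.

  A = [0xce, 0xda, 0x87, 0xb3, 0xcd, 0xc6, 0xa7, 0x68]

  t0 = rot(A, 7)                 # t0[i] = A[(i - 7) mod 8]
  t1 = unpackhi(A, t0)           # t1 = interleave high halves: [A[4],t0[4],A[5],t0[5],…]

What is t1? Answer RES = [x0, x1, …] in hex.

RES = [ 0xcd  0xc6  0xc6  0xa7  0xa7  0x68  0x68  0xce ]

t0 = [0xda, 0x87, 0xb3, 0xcd, 0xc6, 0xa7, 0x68, 0xce]
t1 = [0xcd, 0xc6, 0xc6, 0xa7, 0xa7, 0x68, 0x68, 0xce]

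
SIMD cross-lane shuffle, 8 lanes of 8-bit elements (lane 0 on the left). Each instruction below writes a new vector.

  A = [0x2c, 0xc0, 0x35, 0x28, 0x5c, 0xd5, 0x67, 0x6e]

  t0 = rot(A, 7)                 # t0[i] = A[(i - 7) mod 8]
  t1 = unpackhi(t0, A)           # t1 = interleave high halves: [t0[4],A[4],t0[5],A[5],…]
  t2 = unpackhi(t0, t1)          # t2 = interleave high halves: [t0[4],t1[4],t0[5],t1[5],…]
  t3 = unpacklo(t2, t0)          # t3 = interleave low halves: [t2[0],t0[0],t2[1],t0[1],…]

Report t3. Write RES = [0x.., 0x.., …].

RES = [ 0xd5  0xc0  0x6e  0x35  0x67  0x28  0x67  0x5c ]

→ t0 |c0|35|28|5c|d5|67|6e|2c|
→ t1 |d5|5c|67|d5|6e|67|2c|6e|
→ t2 |d5|6e|67|67|6e|2c|2c|6e|
→ t3 |d5|c0|6e|35|67|28|67|5c|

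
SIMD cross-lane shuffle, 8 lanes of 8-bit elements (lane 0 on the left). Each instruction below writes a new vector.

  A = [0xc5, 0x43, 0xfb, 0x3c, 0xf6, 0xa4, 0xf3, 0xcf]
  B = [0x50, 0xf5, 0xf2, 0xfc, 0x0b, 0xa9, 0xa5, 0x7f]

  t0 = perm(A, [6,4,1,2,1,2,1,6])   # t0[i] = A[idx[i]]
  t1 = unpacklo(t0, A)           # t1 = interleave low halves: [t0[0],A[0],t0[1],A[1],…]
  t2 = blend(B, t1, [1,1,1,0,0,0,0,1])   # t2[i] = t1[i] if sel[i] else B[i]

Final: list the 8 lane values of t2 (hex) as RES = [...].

RES = [ 0xf3  0xc5  0xf6  0xfc  0x0b  0xa9  0xa5  0x3c ]

t0 = [0xf3, 0xf6, 0x43, 0xfb, 0x43, 0xfb, 0x43, 0xf3]
t1 = [0xf3, 0xc5, 0xf6, 0x43, 0x43, 0xfb, 0xfb, 0x3c]
t2 = [0xf3, 0xc5, 0xf6, 0xfc, 0x0b, 0xa9, 0xa5, 0x3c]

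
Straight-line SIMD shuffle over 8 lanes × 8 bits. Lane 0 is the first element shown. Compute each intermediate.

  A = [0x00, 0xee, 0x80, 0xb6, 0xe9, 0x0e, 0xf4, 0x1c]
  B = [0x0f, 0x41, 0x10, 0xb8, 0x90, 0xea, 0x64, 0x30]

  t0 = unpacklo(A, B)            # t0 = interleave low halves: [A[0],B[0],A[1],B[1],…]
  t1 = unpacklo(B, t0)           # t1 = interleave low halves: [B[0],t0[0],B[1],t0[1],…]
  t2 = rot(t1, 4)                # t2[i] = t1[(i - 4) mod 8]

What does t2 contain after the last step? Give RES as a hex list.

RES = [0x10, 0xee, 0xb8, 0x41, 0x0f, 0x00, 0x41, 0x0f]

→ t0 |00|0f|ee|41|80|10|b6|b8|
→ t1 |0f|00|41|0f|10|ee|b8|41|
→ t2 |10|ee|b8|41|0f|00|41|0f|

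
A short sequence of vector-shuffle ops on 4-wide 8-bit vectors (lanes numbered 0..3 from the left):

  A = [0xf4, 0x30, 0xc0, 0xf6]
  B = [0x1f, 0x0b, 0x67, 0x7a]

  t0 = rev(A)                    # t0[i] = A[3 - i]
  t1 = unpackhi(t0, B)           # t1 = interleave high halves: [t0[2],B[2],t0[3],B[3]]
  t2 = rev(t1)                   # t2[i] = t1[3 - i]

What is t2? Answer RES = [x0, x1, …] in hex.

→ t0 |f6|c0|30|f4|
→ t1 |30|67|f4|7a|
→ t2 |7a|f4|67|30|

RES = [0x7a, 0xf4, 0x67, 0x30]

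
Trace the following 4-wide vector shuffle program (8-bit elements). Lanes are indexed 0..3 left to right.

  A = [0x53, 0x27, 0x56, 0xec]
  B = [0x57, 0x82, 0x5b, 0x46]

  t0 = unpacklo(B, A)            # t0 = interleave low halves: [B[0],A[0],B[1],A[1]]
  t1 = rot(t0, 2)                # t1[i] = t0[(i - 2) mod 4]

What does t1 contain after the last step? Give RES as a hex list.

→ t0 |57|53|82|27|
→ t1 |82|27|57|53|

RES = [0x82, 0x27, 0x57, 0x53]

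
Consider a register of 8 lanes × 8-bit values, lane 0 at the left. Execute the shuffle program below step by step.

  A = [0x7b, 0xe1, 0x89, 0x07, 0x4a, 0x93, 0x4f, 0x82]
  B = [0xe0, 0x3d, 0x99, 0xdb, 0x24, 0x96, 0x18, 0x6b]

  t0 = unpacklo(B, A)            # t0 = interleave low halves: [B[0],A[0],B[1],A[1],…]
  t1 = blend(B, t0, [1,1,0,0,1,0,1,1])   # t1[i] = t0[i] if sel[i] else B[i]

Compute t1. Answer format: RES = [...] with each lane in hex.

RES = [0xe0, 0x7b, 0x99, 0xdb, 0x99, 0x96, 0xdb, 0x07]

t0 = [0xe0, 0x7b, 0x3d, 0xe1, 0x99, 0x89, 0xdb, 0x07]
t1 = [0xe0, 0x7b, 0x99, 0xdb, 0x99, 0x96, 0xdb, 0x07]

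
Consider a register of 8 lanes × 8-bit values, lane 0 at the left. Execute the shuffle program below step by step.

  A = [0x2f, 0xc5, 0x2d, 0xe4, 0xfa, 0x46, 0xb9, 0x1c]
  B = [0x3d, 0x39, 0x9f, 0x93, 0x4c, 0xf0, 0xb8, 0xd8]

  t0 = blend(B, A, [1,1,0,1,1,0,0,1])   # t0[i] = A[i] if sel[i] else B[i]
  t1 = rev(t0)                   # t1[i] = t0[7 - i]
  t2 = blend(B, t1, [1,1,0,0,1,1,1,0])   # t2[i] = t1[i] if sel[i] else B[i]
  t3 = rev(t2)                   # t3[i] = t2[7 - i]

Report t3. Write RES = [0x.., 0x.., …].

  t0: 2f c5 9f e4 fa f0 b8 1c
  t1: 1c b8 f0 fa e4 9f c5 2f
  t2: 1c b8 9f 93 e4 9f c5 d8
  t3: d8 c5 9f e4 93 9f b8 1c

RES = [ 0xd8  0xc5  0x9f  0xe4  0x93  0x9f  0xb8  0x1c ]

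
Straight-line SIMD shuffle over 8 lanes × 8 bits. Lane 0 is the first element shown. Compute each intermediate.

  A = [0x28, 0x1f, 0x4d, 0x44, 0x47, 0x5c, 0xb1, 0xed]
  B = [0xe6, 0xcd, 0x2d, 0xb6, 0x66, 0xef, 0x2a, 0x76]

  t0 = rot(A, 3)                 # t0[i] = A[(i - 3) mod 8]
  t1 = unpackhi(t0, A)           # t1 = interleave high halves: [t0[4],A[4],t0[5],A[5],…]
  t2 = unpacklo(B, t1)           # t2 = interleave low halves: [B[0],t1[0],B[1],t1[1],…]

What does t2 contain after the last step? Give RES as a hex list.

RES = [ 0xe6  0x1f  0xcd  0x47  0x2d  0x4d  0xb6  0x5c ]

→ t0 |5c|b1|ed|28|1f|4d|44|47|
→ t1 |1f|47|4d|5c|44|b1|47|ed|
→ t2 |e6|1f|cd|47|2d|4d|b6|5c|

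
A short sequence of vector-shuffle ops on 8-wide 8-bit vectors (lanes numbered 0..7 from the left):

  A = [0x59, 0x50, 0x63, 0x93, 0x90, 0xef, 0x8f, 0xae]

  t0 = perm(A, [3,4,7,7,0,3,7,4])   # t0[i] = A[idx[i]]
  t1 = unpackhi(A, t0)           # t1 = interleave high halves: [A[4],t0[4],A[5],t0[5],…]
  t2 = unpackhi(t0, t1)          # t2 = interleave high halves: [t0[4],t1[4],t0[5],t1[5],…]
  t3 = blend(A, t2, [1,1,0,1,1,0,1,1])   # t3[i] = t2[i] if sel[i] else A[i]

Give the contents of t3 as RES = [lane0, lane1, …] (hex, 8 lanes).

RES = [ 0x59  0x8f  0x63  0xae  0xae  0xef  0x90  0x90 ]

t0 = [0x93, 0x90, 0xae, 0xae, 0x59, 0x93, 0xae, 0x90]
t1 = [0x90, 0x59, 0xef, 0x93, 0x8f, 0xae, 0xae, 0x90]
t2 = [0x59, 0x8f, 0x93, 0xae, 0xae, 0xae, 0x90, 0x90]
t3 = [0x59, 0x8f, 0x63, 0xae, 0xae, 0xef, 0x90, 0x90]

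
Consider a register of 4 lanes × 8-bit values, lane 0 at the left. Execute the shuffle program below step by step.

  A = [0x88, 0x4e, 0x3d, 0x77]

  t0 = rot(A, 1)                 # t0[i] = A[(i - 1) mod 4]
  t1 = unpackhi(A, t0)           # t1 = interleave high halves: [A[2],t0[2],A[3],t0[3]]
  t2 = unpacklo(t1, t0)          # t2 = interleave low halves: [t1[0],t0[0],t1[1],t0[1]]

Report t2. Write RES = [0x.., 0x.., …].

→ t0 |77|88|4e|3d|
→ t1 |3d|4e|77|3d|
→ t2 |3d|77|4e|88|

RES = [ 0x3d  0x77  0x4e  0x88 ]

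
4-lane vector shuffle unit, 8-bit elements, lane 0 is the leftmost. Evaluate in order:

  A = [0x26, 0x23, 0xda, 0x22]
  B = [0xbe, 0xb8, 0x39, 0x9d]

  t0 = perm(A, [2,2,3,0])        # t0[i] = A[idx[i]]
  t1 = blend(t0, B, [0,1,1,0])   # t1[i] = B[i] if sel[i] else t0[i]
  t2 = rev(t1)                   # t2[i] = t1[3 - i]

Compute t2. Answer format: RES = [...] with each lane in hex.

RES = [0x26, 0x39, 0xb8, 0xda]

  t0: da da 22 26
  t1: da b8 39 26
  t2: 26 39 b8 da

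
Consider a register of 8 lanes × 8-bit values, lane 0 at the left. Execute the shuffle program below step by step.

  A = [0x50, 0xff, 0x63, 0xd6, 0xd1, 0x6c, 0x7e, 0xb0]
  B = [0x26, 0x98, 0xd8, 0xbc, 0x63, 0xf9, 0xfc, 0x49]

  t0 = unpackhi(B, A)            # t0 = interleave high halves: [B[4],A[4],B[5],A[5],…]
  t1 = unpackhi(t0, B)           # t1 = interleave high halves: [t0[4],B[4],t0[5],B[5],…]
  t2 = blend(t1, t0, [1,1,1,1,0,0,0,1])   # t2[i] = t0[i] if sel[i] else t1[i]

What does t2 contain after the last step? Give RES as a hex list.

RES = [0x63, 0xd1, 0xf9, 0x6c, 0x49, 0xfc, 0xb0, 0xb0]

→ t0 |63|d1|f9|6c|fc|7e|49|b0|
→ t1 |fc|63|7e|f9|49|fc|b0|49|
→ t2 |63|d1|f9|6c|49|fc|b0|b0|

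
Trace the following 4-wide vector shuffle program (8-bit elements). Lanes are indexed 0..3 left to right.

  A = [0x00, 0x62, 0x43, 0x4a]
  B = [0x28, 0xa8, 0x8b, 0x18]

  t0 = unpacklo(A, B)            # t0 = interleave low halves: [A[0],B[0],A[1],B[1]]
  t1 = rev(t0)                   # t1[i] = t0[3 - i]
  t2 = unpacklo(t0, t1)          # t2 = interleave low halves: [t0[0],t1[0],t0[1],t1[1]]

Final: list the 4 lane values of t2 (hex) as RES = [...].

RES = [0x00, 0xa8, 0x28, 0x62]

  t0: 00 28 62 a8
  t1: a8 62 28 00
  t2: 00 a8 28 62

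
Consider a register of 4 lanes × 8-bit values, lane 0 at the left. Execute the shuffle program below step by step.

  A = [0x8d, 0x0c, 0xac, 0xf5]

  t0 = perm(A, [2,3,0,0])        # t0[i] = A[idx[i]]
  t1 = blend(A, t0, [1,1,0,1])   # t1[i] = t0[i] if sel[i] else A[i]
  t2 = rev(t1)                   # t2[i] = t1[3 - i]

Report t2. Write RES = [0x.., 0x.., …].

→ t0 |ac|f5|8d|8d|
→ t1 |ac|f5|ac|8d|
→ t2 |8d|ac|f5|ac|

RES = [0x8d, 0xac, 0xf5, 0xac]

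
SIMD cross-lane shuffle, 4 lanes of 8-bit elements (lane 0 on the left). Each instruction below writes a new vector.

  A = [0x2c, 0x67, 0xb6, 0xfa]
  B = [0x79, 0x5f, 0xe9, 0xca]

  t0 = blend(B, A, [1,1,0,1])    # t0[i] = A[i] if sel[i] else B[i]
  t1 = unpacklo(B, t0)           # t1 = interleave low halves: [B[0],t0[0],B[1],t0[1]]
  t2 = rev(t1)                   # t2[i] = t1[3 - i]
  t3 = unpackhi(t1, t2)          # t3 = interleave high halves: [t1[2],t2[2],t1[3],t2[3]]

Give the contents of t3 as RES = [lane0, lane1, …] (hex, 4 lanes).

t0 = [0x2c, 0x67, 0xe9, 0xfa]
t1 = [0x79, 0x2c, 0x5f, 0x67]
t2 = [0x67, 0x5f, 0x2c, 0x79]
t3 = [0x5f, 0x2c, 0x67, 0x79]

RES = [ 0x5f  0x2c  0x67  0x79 ]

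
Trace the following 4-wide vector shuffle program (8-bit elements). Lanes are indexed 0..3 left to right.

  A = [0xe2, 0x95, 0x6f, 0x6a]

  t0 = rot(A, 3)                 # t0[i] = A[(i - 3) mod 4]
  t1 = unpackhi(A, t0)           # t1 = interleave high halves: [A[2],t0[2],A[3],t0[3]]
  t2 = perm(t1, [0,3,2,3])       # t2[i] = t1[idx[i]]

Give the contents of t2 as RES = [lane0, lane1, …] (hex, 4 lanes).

RES = [ 0x6f  0xe2  0x6a  0xe2 ]

  t0: 95 6f 6a e2
  t1: 6f 6a 6a e2
  t2: 6f e2 6a e2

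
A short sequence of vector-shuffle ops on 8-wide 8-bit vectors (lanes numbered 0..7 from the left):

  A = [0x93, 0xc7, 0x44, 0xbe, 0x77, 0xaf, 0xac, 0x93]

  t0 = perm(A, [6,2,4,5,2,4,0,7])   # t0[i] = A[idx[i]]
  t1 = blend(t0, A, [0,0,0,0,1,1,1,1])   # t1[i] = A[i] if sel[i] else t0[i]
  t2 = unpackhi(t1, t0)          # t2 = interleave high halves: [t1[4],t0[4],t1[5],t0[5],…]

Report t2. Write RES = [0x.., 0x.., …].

→ t0 |ac|44|77|af|44|77|93|93|
→ t1 |ac|44|77|af|77|af|ac|93|
→ t2 |77|44|af|77|ac|93|93|93|

RES = [ 0x77  0x44  0xaf  0x77  0xac  0x93  0x93  0x93 ]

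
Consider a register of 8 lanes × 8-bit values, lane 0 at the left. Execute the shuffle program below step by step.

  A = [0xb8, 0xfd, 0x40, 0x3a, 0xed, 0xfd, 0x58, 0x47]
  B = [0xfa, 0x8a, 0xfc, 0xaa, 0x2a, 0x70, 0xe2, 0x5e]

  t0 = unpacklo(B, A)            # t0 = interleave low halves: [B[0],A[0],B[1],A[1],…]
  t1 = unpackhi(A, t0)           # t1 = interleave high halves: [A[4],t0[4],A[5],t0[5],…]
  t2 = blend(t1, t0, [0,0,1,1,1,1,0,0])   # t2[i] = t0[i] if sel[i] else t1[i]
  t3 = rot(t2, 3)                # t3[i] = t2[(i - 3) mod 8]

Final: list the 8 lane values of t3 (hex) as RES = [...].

RES = [0x40, 0x47, 0x3a, 0xed, 0xfc, 0x8a, 0xfd, 0xfc]

  t0: fa b8 8a fd fc 40 aa 3a
  t1: ed fc fd 40 58 aa 47 3a
  t2: ed fc 8a fd fc 40 47 3a
  t3: 40 47 3a ed fc 8a fd fc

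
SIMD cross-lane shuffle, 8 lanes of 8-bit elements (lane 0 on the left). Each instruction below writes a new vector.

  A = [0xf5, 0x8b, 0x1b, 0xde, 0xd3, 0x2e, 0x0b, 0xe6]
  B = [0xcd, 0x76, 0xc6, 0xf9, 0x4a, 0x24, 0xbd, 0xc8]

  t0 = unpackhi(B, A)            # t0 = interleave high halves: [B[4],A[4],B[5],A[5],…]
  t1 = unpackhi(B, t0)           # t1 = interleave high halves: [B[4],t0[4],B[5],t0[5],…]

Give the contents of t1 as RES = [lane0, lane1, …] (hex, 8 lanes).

RES = [ 0x4a  0xbd  0x24  0x0b  0xbd  0xc8  0xc8  0xe6 ]

→ t0 |4a|d3|24|2e|bd|0b|c8|e6|
→ t1 |4a|bd|24|0b|bd|c8|c8|e6|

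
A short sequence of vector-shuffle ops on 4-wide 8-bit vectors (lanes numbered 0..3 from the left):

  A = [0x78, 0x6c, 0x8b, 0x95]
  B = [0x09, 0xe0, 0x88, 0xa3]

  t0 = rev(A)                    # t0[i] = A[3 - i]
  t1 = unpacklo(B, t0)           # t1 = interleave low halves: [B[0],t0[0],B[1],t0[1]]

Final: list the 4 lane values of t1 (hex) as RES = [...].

  t0: 95 8b 6c 78
  t1: 09 95 e0 8b

RES = [ 0x09  0x95  0xe0  0x8b ]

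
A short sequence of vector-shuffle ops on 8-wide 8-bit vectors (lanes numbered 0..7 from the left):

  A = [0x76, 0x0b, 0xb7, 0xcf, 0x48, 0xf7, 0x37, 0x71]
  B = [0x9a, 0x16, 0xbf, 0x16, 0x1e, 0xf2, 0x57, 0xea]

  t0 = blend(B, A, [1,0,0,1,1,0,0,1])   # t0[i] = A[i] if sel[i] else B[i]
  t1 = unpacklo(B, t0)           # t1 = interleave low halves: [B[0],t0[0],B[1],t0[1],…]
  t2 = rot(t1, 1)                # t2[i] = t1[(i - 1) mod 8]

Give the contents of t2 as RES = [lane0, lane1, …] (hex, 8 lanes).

RES = [ 0xcf  0x9a  0x76  0x16  0x16  0xbf  0xbf  0x16 ]

  t0: 76 16 bf cf 48 f2 57 71
  t1: 9a 76 16 16 bf bf 16 cf
  t2: cf 9a 76 16 16 bf bf 16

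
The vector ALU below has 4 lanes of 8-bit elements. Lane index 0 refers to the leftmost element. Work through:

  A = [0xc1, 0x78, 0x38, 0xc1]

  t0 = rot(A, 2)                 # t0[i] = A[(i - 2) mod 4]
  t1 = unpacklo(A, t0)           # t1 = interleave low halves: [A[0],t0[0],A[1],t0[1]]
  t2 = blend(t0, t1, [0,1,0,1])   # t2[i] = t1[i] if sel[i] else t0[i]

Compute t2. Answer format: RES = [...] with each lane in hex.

RES = [ 0x38  0x38  0xc1  0xc1 ]

  t0: 38 c1 c1 78
  t1: c1 38 78 c1
  t2: 38 38 c1 c1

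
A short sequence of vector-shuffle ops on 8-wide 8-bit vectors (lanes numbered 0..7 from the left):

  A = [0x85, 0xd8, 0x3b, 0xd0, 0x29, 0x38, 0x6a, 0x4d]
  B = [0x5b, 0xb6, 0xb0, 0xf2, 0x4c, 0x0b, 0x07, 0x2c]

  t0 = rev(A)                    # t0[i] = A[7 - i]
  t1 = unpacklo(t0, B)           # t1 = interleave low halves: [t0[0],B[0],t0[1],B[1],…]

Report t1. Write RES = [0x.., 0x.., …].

  t0: 4d 6a 38 29 d0 3b d8 85
  t1: 4d 5b 6a b6 38 b0 29 f2

RES = [ 0x4d  0x5b  0x6a  0xb6  0x38  0xb0  0x29  0xf2 ]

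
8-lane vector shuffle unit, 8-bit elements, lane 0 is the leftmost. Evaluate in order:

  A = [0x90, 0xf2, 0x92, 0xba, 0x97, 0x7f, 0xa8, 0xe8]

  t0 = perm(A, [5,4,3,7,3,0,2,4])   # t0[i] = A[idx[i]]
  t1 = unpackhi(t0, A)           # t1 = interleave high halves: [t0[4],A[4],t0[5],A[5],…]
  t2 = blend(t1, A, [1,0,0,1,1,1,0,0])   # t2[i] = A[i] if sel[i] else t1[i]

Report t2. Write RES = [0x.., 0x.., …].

→ t0 |7f|97|ba|e8|ba|90|92|97|
→ t1 |ba|97|90|7f|92|a8|97|e8|
→ t2 |90|97|90|ba|97|7f|97|e8|

RES = [ 0x90  0x97  0x90  0xba  0x97  0x7f  0x97  0xe8 ]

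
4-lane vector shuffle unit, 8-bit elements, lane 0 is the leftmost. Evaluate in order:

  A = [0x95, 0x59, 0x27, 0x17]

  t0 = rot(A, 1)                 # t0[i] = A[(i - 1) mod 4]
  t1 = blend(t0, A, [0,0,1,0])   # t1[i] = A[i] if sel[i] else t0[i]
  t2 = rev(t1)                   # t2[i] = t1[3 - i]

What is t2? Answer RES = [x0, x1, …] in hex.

→ t0 |17|95|59|27|
→ t1 |17|95|27|27|
→ t2 |27|27|95|17|

RES = [ 0x27  0x27  0x95  0x17 ]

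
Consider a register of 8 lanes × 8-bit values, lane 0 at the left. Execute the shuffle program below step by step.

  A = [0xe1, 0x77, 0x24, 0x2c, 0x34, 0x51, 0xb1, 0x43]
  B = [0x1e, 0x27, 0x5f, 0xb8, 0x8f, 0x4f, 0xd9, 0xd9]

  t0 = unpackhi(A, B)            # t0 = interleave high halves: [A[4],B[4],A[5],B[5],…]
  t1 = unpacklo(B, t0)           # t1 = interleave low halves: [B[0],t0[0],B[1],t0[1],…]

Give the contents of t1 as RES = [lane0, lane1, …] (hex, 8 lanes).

  t0: 34 8f 51 4f b1 d9 43 d9
  t1: 1e 34 27 8f 5f 51 b8 4f

RES = [ 0x1e  0x34  0x27  0x8f  0x5f  0x51  0xb8  0x4f ]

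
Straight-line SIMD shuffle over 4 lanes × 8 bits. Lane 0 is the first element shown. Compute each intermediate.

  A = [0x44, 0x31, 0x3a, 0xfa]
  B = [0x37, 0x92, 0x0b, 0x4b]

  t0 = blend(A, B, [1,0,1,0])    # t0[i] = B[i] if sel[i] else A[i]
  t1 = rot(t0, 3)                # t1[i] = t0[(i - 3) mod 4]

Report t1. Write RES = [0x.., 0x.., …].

RES = [ 0x31  0x0b  0xfa  0x37 ]

  t0: 37 31 0b fa
  t1: 31 0b fa 37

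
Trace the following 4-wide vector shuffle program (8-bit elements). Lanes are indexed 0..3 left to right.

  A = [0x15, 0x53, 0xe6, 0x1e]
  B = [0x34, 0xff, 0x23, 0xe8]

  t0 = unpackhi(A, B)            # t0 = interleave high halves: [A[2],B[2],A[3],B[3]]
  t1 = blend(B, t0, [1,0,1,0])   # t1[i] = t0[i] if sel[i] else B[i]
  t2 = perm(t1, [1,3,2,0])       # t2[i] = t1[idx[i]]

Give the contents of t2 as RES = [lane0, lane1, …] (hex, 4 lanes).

→ t0 |e6|23|1e|e8|
→ t1 |e6|ff|1e|e8|
→ t2 |ff|e8|1e|e6|

RES = [0xff, 0xe8, 0x1e, 0xe6]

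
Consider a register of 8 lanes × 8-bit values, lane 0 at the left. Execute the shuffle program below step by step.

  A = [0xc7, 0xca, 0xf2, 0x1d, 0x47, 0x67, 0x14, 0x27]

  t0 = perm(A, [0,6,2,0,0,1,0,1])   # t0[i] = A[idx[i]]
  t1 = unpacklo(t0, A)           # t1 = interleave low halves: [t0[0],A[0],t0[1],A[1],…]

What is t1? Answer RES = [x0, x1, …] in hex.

RES = [0xc7, 0xc7, 0x14, 0xca, 0xf2, 0xf2, 0xc7, 0x1d]

t0 = [0xc7, 0x14, 0xf2, 0xc7, 0xc7, 0xca, 0xc7, 0xca]
t1 = [0xc7, 0xc7, 0x14, 0xca, 0xf2, 0xf2, 0xc7, 0x1d]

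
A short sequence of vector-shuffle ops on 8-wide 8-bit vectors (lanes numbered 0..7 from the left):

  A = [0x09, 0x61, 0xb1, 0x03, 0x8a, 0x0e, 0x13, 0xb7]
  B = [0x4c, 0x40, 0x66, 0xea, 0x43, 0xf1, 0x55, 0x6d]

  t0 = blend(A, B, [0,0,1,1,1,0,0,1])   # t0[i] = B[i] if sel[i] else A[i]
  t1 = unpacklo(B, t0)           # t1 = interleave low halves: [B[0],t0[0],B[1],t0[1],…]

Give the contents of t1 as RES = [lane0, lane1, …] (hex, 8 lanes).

  t0: 09 61 66 ea 43 0e 13 6d
  t1: 4c 09 40 61 66 66 ea ea

RES = [ 0x4c  0x09  0x40  0x61  0x66  0x66  0xea  0xea ]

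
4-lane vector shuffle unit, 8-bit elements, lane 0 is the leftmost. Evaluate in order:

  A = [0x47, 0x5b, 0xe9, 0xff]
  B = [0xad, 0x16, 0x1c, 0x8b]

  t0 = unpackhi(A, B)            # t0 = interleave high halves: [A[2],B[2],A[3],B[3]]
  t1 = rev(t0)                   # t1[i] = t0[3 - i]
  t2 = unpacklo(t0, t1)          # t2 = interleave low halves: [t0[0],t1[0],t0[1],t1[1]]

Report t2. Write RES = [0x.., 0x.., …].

RES = [0xe9, 0x8b, 0x1c, 0xff]

t0 = [0xe9, 0x1c, 0xff, 0x8b]
t1 = [0x8b, 0xff, 0x1c, 0xe9]
t2 = [0xe9, 0x8b, 0x1c, 0xff]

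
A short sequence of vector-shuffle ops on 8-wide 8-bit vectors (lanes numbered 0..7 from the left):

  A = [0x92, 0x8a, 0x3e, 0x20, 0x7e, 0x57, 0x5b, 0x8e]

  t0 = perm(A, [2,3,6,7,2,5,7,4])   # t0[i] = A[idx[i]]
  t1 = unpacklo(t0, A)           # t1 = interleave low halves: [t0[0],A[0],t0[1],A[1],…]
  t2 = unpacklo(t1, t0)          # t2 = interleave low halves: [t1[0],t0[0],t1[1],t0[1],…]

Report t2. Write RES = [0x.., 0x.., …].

→ t0 |3e|20|5b|8e|3e|57|8e|7e|
→ t1 |3e|92|20|8a|5b|3e|8e|20|
→ t2 |3e|3e|92|20|20|5b|8a|8e|

RES = [0x3e, 0x3e, 0x92, 0x20, 0x20, 0x5b, 0x8a, 0x8e]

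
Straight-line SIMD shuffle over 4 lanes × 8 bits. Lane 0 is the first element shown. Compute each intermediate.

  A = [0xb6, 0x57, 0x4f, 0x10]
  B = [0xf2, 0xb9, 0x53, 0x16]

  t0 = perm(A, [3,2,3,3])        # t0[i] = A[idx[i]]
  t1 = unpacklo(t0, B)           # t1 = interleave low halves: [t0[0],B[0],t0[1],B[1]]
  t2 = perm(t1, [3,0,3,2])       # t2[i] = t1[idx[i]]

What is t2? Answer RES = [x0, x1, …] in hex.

RES = [0xb9, 0x10, 0xb9, 0x4f]

t0 = [0x10, 0x4f, 0x10, 0x10]
t1 = [0x10, 0xf2, 0x4f, 0xb9]
t2 = [0xb9, 0x10, 0xb9, 0x4f]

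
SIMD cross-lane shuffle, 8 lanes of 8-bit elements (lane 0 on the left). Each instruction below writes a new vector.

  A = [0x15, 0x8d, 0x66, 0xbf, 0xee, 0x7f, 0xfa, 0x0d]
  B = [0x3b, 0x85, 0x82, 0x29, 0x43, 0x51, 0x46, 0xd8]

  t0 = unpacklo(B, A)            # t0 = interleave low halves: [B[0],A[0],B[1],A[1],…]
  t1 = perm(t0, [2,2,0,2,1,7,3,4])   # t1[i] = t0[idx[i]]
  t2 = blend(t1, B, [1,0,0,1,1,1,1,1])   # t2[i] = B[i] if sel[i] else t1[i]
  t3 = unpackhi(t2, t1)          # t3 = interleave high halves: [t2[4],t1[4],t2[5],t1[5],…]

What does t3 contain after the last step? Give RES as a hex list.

  t0: 3b 15 85 8d 82 66 29 bf
  t1: 85 85 3b 85 15 bf 8d 82
  t2: 3b 85 3b 29 43 51 46 d8
  t3: 43 15 51 bf 46 8d d8 82

RES = [ 0x43  0x15  0x51  0xbf  0x46  0x8d  0xd8  0x82 ]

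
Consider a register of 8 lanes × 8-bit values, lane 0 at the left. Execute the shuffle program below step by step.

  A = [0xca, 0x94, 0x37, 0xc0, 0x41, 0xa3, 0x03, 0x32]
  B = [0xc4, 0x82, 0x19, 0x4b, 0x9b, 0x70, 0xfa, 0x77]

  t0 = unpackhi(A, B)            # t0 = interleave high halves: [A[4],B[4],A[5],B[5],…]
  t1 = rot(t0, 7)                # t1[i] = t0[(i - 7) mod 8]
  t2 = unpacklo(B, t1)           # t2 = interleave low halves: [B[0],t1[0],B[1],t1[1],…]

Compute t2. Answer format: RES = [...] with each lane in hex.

RES = [0xc4, 0x9b, 0x82, 0xa3, 0x19, 0x70, 0x4b, 0x03]

  t0: 41 9b a3 70 03 fa 32 77
  t1: 9b a3 70 03 fa 32 77 41
  t2: c4 9b 82 a3 19 70 4b 03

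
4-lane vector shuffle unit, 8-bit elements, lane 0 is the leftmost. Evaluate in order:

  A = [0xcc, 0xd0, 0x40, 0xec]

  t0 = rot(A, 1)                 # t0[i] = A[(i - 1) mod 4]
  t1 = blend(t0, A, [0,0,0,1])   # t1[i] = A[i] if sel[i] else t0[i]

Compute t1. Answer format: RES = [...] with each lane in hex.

RES = [ 0xec  0xcc  0xd0  0xec ]

  t0: ec cc d0 40
  t1: ec cc d0 ec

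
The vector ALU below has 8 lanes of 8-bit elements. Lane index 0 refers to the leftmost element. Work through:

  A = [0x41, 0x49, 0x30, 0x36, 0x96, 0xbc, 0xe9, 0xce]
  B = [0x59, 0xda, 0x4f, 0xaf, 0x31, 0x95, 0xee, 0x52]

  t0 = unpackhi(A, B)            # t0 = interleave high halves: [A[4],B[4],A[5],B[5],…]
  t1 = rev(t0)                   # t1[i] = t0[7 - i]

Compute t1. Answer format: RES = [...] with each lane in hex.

RES = [0x52, 0xce, 0xee, 0xe9, 0x95, 0xbc, 0x31, 0x96]

  t0: 96 31 bc 95 e9 ee ce 52
  t1: 52 ce ee e9 95 bc 31 96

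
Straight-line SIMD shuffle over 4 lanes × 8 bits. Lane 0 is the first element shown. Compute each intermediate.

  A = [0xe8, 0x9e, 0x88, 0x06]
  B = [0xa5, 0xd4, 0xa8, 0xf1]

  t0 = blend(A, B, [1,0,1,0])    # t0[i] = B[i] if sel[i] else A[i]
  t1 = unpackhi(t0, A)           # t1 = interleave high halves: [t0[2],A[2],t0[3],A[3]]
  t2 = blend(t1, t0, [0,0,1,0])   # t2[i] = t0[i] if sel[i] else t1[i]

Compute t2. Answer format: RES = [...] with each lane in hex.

RES = [0xa8, 0x88, 0xa8, 0x06]

t0 = [0xa5, 0x9e, 0xa8, 0x06]
t1 = [0xa8, 0x88, 0x06, 0x06]
t2 = [0xa8, 0x88, 0xa8, 0x06]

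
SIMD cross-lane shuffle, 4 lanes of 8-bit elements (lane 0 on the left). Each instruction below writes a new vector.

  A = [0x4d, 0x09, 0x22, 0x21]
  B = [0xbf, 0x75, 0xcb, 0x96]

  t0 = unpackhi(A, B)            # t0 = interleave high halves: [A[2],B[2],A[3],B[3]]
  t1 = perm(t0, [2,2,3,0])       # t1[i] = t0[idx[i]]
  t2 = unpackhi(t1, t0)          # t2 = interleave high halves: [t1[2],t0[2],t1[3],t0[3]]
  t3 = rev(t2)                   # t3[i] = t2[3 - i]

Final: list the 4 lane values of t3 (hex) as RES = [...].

RES = [ 0x96  0x22  0x21  0x96 ]

  t0: 22 cb 21 96
  t1: 21 21 96 22
  t2: 96 21 22 96
  t3: 96 22 21 96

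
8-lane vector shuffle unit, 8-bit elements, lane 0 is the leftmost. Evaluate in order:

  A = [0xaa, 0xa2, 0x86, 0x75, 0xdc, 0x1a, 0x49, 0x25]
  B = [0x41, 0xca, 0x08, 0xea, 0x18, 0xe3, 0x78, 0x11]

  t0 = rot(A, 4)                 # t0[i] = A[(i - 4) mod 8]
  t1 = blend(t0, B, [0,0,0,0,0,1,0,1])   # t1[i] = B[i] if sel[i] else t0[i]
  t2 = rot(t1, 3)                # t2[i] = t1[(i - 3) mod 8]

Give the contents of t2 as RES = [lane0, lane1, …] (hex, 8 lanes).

→ t0 |dc|1a|49|25|aa|a2|86|75|
→ t1 |dc|1a|49|25|aa|e3|86|11|
→ t2 |e3|86|11|dc|1a|49|25|aa|

RES = [0xe3, 0x86, 0x11, 0xdc, 0x1a, 0x49, 0x25, 0xaa]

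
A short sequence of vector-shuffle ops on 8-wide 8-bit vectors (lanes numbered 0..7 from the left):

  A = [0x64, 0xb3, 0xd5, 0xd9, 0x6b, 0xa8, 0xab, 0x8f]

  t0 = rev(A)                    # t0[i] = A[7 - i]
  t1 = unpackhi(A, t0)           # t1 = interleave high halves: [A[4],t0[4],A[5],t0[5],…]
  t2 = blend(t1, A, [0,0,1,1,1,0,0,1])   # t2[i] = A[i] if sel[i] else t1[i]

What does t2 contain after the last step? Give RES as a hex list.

RES = [0x6b, 0xd9, 0xd5, 0xd9, 0x6b, 0xb3, 0x8f, 0x8f]

  t0: 8f ab a8 6b d9 d5 b3 64
  t1: 6b d9 a8 d5 ab b3 8f 64
  t2: 6b d9 d5 d9 6b b3 8f 8f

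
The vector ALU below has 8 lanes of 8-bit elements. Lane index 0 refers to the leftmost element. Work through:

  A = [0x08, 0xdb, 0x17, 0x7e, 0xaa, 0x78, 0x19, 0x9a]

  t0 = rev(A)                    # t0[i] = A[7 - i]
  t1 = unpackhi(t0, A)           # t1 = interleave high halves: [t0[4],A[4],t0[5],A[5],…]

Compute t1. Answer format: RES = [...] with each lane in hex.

  t0: 9a 19 78 aa 7e 17 db 08
  t1: 7e aa 17 78 db 19 08 9a

RES = [ 0x7e  0xaa  0x17  0x78  0xdb  0x19  0x08  0x9a ]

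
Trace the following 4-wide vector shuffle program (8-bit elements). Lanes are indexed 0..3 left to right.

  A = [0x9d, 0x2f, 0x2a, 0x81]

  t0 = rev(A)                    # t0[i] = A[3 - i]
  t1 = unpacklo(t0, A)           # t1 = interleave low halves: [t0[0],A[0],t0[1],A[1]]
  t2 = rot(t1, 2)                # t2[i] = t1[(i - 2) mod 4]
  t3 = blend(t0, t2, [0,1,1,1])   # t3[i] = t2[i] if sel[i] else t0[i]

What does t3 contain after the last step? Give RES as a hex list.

t0 = [0x81, 0x2a, 0x2f, 0x9d]
t1 = [0x81, 0x9d, 0x2a, 0x2f]
t2 = [0x2a, 0x2f, 0x81, 0x9d]
t3 = [0x81, 0x2f, 0x81, 0x9d]

RES = [ 0x81  0x2f  0x81  0x9d ]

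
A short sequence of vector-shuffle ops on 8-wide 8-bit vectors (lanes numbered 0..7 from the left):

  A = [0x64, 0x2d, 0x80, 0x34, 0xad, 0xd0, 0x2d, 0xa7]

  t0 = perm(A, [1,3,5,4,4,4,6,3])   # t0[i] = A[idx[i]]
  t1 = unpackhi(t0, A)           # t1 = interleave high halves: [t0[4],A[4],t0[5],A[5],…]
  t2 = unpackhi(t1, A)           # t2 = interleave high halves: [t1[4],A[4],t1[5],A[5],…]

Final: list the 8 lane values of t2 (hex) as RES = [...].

t0 = [0x2d, 0x34, 0xd0, 0xad, 0xad, 0xad, 0x2d, 0x34]
t1 = [0xad, 0xad, 0xad, 0xd0, 0x2d, 0x2d, 0x34, 0xa7]
t2 = [0x2d, 0xad, 0x2d, 0xd0, 0x34, 0x2d, 0xa7, 0xa7]

RES = [0x2d, 0xad, 0x2d, 0xd0, 0x34, 0x2d, 0xa7, 0xa7]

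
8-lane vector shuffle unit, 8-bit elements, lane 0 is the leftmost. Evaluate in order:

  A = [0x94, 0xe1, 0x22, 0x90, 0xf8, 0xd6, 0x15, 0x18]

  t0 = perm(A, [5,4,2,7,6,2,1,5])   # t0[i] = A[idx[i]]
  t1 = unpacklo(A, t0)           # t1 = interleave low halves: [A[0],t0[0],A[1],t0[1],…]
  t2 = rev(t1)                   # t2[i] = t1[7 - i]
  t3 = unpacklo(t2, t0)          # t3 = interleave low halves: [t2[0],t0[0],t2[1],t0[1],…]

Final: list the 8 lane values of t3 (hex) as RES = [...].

RES = [ 0x18  0xd6  0x90  0xf8  0x22  0x22  0x22  0x18 ]

t0 = [0xd6, 0xf8, 0x22, 0x18, 0x15, 0x22, 0xe1, 0xd6]
t1 = [0x94, 0xd6, 0xe1, 0xf8, 0x22, 0x22, 0x90, 0x18]
t2 = [0x18, 0x90, 0x22, 0x22, 0xf8, 0xe1, 0xd6, 0x94]
t3 = [0x18, 0xd6, 0x90, 0xf8, 0x22, 0x22, 0x22, 0x18]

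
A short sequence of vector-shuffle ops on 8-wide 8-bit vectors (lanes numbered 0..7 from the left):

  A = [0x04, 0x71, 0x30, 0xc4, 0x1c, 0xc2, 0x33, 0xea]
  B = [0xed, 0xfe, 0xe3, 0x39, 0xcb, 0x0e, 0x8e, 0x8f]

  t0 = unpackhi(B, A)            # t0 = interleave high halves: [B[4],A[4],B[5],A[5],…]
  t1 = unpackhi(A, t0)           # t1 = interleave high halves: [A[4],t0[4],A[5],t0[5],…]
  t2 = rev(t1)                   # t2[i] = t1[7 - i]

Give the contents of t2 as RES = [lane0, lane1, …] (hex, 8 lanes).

RES = [0xea, 0xea, 0x8f, 0x33, 0x33, 0xc2, 0x8e, 0x1c]

  t0: cb 1c 0e c2 8e 33 8f ea
  t1: 1c 8e c2 33 33 8f ea ea
  t2: ea ea 8f 33 33 c2 8e 1c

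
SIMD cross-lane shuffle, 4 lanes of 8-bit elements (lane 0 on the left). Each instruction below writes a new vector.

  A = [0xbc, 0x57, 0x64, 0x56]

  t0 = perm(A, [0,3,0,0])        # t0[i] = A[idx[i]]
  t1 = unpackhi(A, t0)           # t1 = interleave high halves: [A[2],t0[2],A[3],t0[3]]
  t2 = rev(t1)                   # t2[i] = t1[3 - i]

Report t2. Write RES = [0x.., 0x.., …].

RES = [ 0xbc  0x56  0xbc  0x64 ]

→ t0 |bc|56|bc|bc|
→ t1 |64|bc|56|bc|
→ t2 |bc|56|bc|64|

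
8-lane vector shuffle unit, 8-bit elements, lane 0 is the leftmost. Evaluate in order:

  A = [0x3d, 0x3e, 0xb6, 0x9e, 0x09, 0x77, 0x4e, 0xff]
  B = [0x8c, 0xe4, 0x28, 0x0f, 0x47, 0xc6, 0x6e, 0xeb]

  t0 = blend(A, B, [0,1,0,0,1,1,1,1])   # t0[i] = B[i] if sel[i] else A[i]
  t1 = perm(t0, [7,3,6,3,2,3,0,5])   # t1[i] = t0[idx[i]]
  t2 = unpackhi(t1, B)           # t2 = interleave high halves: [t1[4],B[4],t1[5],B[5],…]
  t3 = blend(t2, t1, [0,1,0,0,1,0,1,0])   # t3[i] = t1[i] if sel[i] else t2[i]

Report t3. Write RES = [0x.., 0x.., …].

RES = [0xb6, 0x9e, 0x9e, 0xc6, 0xb6, 0x6e, 0x3d, 0xeb]

→ t0 |3d|e4|b6|9e|47|c6|6e|eb|
→ t1 |eb|9e|6e|9e|b6|9e|3d|c6|
→ t2 |b6|47|9e|c6|3d|6e|c6|eb|
→ t3 |b6|9e|9e|c6|b6|6e|3d|eb|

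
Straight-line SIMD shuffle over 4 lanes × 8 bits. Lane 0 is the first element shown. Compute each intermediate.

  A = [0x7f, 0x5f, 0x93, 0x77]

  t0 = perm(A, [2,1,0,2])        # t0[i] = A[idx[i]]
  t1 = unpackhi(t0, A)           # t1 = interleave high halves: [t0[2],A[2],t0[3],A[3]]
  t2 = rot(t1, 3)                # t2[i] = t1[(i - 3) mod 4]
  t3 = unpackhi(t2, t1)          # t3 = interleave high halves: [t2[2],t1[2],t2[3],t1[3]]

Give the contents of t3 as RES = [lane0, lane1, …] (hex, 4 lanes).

  t0: 93 5f 7f 93
  t1: 7f 93 93 77
  t2: 93 93 77 7f
  t3: 77 93 7f 77

RES = [ 0x77  0x93  0x7f  0x77 ]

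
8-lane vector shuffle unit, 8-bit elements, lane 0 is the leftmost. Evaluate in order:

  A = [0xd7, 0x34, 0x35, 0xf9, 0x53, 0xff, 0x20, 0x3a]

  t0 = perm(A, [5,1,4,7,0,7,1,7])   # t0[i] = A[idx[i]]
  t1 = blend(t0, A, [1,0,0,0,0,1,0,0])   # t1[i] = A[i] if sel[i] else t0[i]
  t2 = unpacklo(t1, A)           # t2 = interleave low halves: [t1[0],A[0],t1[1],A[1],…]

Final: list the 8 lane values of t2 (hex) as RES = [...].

RES = [0xd7, 0xd7, 0x34, 0x34, 0x53, 0x35, 0x3a, 0xf9]

t0 = [0xff, 0x34, 0x53, 0x3a, 0xd7, 0x3a, 0x34, 0x3a]
t1 = [0xd7, 0x34, 0x53, 0x3a, 0xd7, 0xff, 0x34, 0x3a]
t2 = [0xd7, 0xd7, 0x34, 0x34, 0x53, 0x35, 0x3a, 0xf9]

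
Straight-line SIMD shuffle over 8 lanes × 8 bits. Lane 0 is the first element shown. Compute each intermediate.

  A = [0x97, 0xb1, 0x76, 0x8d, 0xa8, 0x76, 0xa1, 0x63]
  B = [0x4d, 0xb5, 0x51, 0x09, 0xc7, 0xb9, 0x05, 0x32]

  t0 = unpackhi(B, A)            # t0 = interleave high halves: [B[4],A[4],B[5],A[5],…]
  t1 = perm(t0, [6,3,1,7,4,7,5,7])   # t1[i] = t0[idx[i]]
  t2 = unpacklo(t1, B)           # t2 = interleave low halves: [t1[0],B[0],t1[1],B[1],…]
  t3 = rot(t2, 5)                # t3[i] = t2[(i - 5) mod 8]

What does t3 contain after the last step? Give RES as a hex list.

t0 = [0xc7, 0xa8, 0xb9, 0x76, 0x05, 0xa1, 0x32, 0x63]
t1 = [0x32, 0x76, 0xa8, 0x63, 0x05, 0x63, 0xa1, 0x63]
t2 = [0x32, 0x4d, 0x76, 0xb5, 0xa8, 0x51, 0x63, 0x09]
t3 = [0xb5, 0xa8, 0x51, 0x63, 0x09, 0x32, 0x4d, 0x76]

RES = [ 0xb5  0xa8  0x51  0x63  0x09  0x32  0x4d  0x76 ]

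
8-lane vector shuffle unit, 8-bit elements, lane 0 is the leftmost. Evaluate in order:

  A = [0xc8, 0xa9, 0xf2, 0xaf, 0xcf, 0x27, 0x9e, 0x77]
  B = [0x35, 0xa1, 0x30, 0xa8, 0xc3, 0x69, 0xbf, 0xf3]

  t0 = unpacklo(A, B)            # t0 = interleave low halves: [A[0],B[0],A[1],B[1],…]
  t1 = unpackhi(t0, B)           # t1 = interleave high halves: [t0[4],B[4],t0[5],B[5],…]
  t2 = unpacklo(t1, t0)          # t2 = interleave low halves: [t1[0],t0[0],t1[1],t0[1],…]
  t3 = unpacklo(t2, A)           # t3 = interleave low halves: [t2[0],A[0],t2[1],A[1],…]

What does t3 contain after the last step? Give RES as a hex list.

RES = [ 0xf2  0xc8  0xc8  0xa9  0xc3  0xf2  0x35  0xaf ]

  t0: c8 35 a9 a1 f2 30 af a8
  t1: f2 c3 30 69 af bf a8 f3
  t2: f2 c8 c3 35 30 a9 69 a1
  t3: f2 c8 c8 a9 c3 f2 35 af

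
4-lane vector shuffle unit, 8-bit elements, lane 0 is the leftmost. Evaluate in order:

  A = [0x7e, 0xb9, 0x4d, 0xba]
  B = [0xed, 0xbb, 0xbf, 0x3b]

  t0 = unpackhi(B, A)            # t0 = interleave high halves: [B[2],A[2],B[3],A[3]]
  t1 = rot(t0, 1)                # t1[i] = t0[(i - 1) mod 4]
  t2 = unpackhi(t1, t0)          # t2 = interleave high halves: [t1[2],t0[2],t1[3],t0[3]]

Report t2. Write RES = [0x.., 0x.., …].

RES = [ 0x4d  0x3b  0x3b  0xba ]

  t0: bf 4d 3b ba
  t1: ba bf 4d 3b
  t2: 4d 3b 3b ba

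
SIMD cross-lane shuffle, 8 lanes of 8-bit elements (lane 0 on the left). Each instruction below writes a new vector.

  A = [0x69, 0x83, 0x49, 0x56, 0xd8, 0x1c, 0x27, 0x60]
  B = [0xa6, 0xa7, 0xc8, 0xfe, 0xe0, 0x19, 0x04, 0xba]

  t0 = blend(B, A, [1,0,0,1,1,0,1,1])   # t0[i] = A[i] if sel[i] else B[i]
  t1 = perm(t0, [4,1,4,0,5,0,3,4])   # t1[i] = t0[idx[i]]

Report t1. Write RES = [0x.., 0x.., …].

RES = [0xd8, 0xa7, 0xd8, 0x69, 0x19, 0x69, 0x56, 0xd8]

t0 = [0x69, 0xa7, 0xc8, 0x56, 0xd8, 0x19, 0x27, 0x60]
t1 = [0xd8, 0xa7, 0xd8, 0x69, 0x19, 0x69, 0x56, 0xd8]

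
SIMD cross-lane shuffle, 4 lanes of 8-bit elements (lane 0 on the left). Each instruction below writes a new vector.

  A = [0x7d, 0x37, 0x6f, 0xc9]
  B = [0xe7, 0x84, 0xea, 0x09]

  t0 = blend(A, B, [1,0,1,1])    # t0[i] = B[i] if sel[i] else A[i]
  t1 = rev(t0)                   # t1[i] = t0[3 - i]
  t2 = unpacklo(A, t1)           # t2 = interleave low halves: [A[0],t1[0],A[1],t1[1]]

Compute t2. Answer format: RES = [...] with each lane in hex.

→ t0 |e7|37|ea|09|
→ t1 |09|ea|37|e7|
→ t2 |7d|09|37|ea|

RES = [0x7d, 0x09, 0x37, 0xea]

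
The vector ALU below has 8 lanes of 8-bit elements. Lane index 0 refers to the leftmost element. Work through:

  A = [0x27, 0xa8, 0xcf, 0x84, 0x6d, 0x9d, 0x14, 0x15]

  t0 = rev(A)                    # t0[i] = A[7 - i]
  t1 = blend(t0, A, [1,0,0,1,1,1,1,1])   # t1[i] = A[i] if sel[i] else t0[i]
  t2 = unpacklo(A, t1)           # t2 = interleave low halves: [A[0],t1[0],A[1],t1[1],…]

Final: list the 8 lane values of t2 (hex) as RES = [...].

RES = [ 0x27  0x27  0xa8  0x14  0xcf  0x9d  0x84  0x84 ]

t0 = [0x15, 0x14, 0x9d, 0x6d, 0x84, 0xcf, 0xa8, 0x27]
t1 = [0x27, 0x14, 0x9d, 0x84, 0x6d, 0x9d, 0x14, 0x15]
t2 = [0x27, 0x27, 0xa8, 0x14, 0xcf, 0x9d, 0x84, 0x84]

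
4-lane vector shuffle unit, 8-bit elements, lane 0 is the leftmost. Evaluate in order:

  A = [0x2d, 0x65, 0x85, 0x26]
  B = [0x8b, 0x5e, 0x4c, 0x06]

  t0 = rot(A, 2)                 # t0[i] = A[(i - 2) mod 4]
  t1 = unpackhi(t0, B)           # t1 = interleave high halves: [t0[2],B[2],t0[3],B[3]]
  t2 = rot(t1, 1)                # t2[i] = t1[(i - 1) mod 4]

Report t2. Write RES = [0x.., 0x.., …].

RES = [0x06, 0x2d, 0x4c, 0x65]

t0 = [0x85, 0x26, 0x2d, 0x65]
t1 = [0x2d, 0x4c, 0x65, 0x06]
t2 = [0x06, 0x2d, 0x4c, 0x65]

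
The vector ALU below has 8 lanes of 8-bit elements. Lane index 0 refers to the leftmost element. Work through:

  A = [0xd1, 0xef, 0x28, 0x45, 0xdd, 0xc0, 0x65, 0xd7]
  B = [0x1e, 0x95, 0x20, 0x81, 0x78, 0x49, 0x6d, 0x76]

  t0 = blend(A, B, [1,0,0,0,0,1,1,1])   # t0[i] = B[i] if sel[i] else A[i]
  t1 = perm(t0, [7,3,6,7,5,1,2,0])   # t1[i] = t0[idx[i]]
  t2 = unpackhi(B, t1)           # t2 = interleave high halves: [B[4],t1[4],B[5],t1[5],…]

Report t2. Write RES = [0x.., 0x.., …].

→ t0 |1e|ef|28|45|dd|49|6d|76|
→ t1 |76|45|6d|76|49|ef|28|1e|
→ t2 |78|49|49|ef|6d|28|76|1e|

RES = [0x78, 0x49, 0x49, 0xef, 0x6d, 0x28, 0x76, 0x1e]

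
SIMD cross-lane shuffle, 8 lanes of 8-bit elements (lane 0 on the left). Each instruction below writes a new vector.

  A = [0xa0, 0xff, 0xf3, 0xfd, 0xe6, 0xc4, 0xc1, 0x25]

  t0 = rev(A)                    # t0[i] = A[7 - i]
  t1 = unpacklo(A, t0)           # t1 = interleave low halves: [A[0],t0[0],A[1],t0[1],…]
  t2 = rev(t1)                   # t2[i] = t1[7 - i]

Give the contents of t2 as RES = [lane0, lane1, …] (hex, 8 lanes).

RES = [ 0xe6  0xfd  0xc4  0xf3  0xc1  0xff  0x25  0xa0 ]

t0 = [0x25, 0xc1, 0xc4, 0xe6, 0xfd, 0xf3, 0xff, 0xa0]
t1 = [0xa0, 0x25, 0xff, 0xc1, 0xf3, 0xc4, 0xfd, 0xe6]
t2 = [0xe6, 0xfd, 0xc4, 0xf3, 0xc1, 0xff, 0x25, 0xa0]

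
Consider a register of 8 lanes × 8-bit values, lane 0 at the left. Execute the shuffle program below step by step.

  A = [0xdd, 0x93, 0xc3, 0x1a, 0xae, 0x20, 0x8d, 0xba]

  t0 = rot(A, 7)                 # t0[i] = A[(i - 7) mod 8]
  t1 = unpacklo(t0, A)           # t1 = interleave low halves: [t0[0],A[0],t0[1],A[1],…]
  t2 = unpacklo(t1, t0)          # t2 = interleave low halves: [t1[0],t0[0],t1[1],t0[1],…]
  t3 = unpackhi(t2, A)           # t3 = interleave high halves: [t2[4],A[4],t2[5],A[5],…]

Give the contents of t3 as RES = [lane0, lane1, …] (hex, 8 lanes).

t0 = [0x93, 0xc3, 0x1a, 0xae, 0x20, 0x8d, 0xba, 0xdd]
t1 = [0x93, 0xdd, 0xc3, 0x93, 0x1a, 0xc3, 0xae, 0x1a]
t2 = [0x93, 0x93, 0xdd, 0xc3, 0xc3, 0x1a, 0x93, 0xae]
t3 = [0xc3, 0xae, 0x1a, 0x20, 0x93, 0x8d, 0xae, 0xba]

RES = [0xc3, 0xae, 0x1a, 0x20, 0x93, 0x8d, 0xae, 0xba]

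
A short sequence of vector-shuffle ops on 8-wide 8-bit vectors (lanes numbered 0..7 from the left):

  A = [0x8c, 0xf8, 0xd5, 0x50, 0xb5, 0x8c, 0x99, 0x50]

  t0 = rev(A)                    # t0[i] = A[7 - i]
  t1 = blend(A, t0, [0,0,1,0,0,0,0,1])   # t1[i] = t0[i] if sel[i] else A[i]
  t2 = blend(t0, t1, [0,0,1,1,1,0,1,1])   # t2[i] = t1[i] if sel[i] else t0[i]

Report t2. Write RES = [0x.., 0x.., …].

RES = [ 0x50  0x99  0x8c  0x50  0xb5  0xd5  0x99  0x8c ]

→ t0 |50|99|8c|b5|50|d5|f8|8c|
→ t1 |8c|f8|8c|50|b5|8c|99|8c|
→ t2 |50|99|8c|50|b5|d5|99|8c|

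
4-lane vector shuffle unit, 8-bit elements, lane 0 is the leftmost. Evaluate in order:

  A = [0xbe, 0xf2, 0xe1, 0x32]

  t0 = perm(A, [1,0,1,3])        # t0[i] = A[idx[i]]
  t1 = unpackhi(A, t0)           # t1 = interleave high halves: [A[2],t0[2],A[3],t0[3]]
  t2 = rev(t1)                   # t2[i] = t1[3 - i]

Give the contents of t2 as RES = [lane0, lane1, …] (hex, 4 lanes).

RES = [0x32, 0x32, 0xf2, 0xe1]

  t0: f2 be f2 32
  t1: e1 f2 32 32
  t2: 32 32 f2 e1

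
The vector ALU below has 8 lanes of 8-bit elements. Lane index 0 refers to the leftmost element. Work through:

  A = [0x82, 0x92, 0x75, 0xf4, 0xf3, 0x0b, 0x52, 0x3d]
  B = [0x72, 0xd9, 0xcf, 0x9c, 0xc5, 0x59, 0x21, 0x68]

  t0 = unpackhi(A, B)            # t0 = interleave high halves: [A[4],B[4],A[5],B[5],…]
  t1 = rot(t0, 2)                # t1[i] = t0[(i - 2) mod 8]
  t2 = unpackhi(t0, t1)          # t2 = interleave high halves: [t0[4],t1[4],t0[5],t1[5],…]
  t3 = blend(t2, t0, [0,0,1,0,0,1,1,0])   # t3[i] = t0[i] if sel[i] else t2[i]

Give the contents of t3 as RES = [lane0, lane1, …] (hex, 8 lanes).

  t0: f3 c5 0b 59 52 21 3d 68
  t1: 3d 68 f3 c5 0b 59 52 21
  t2: 52 0b 21 59 3d 52 68 21
  t3: 52 0b 0b 59 3d 21 3d 21

RES = [0x52, 0x0b, 0x0b, 0x59, 0x3d, 0x21, 0x3d, 0x21]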